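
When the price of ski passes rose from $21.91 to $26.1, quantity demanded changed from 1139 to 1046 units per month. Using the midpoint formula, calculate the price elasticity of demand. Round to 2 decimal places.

%ΔQ = (1046 − 1139)/[(1139 + 1046)/2] = -93/1092.5 ≈ -0.0851.
%Δp = (26.1 − 21.91)/[(21.91 + 26.1)/2] = 4.19/24.005 ≈ 0.1745.
Arc elasticity E = %ΔQ/%Δp ≈ -0.0851/0.1745 ≈ -0.49.
|E| < 1: demand is inelastic over this range.

-0.49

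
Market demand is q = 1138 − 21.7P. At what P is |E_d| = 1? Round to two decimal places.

26.22

For linear demand q = a − bP, E = −bP/(a − bP). |E| = 1 ⇒ bP = a − bP ⇒ P = a/(2b).
P = 1138/(2·21.7) ≈ 26.22.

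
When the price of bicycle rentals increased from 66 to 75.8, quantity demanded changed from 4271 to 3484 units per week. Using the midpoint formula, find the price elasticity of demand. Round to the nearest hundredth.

%ΔQ = (3484 − 4271)/[(4271 + 3484)/2] = -787/3877.5 ≈ -0.2030.
%Δp = (75.8 − 66)/[(66 + 75.8)/2] = 9.8/70.9 ≈ 0.1382.
Arc elasticity E = %ΔQ/%Δp ≈ -0.2030/0.1382 ≈ -1.47.
|E| > 1: demand is elastic over this range.

-1.47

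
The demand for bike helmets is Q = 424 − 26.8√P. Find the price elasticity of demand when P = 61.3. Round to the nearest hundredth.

-0.49

At P = 61.3, Q = 214.1712.
dQ/dP = −26.8/(2√P) = −26.8/(2·7.8294).
Point elasticity E = (dQ/dP)·(P/Q) = -1.7115 × 61.3/214.1712 ≈ -0.49.
|E| < 1, so demand is inelastic at this price.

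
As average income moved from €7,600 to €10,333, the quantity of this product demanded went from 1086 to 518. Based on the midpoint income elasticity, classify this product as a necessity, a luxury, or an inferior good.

%ΔQ = (518 − 1086)/[(1086+518)/2] = -568/802 ≈ -0.7082.
%ΔI = (10,333 − 7,600)/[(7,600+10,333)/2] = 2733/8966.5 ≈ 0.3048.
E_I = %ΔQ/%ΔI ≈ -2.324.
E_I < 0: inferior good.

inferior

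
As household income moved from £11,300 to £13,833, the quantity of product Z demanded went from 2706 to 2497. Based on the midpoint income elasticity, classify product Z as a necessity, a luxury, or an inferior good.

inferior

%ΔQ = (2497 − 2706)/[(2706+2497)/2] = -209/2601.5 ≈ -0.0803.
%ΔM = (13,833 − 11,300)/[(11,300+13,833)/2] = 2533/12566.5 ≈ 0.2016.
E_I = %ΔQ/%ΔM ≈ -0.399.
E_I < 0: inferior good.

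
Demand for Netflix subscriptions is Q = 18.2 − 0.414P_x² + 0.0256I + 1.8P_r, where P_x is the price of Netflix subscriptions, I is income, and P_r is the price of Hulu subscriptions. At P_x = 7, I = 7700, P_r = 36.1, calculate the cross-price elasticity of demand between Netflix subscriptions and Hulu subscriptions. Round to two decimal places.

Substituting, Q = 18.2 − 0.414(7)² + 0.0256(7700) + 1.8(36.1) = 18.2 − 20.286 + 197.12 + 64.98 = 260.014.
∂Q/∂P_r = +1.8, so E_xy = 1.8·(36.1/260.014) ≈ 0.25.
E_xy > 0: the goods are substitutes.

0.25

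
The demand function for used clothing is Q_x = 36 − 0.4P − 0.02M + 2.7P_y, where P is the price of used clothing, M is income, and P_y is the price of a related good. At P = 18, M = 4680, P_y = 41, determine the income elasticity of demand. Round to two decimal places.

-2.04

Q_x = 36 − 0.4(18) − 0.02(4680) + 2.7(41) = 36 − 7.2 − 93.6 + 110.7 = 45.9.
∂Q_x/∂M = −0.02, so E_I = -0.02·(4680/45.9) ≈ -2.04.
E_I < 0: inferior good.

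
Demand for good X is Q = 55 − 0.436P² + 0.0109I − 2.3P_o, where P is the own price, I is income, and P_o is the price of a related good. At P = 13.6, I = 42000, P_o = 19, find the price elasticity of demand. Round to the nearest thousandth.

At the given point, Q = 55 − 0.436(13.6)² + 0.0109(42000) − 2.3(19) = 55 − 80.6426 + 457.8 − 43.7 = 388.4574.
∂Q/∂P = −2·0.436·P = -11.8592, so E_p = -11.8592·(13.6/388.4574) ≈ -0.415.
|E_p| < 1: demand is inelastic.

-0.415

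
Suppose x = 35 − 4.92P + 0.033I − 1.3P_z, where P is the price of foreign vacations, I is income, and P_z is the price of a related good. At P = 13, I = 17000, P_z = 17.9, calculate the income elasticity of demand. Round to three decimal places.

1.103

At the given point, x = 35 − 4.92(13) + 0.033(17000) − 1.3(17.9) = 35 − 63.96 + 561 − 23.27 = 508.77.
∂x/∂I = +0.033, so E_I = 0.033·(17000/508.77) ≈ 1.103.
E_I > 1: normal good (luxury).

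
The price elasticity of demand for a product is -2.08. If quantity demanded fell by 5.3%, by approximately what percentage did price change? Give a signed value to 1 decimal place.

2.5

%ΔQ ≈ E × %ΔP ⇒ %ΔP = %ΔQ / E = (-5.3%)/(-2.08) ≈ 2.5%.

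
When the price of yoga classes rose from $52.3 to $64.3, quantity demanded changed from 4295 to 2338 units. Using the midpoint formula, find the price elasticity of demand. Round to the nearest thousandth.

%Δq = (2338 − 4295)/[(4295 + 2338)/2] = -1957/3316.5 ≈ -0.5901.
%Δp = (64.3 − 52.3)/[(52.3 + 64.3)/2] = 12/58.3 ≈ 0.2058.
Arc elasticity E = %Δq/%Δp ≈ -0.5901/0.2058 ≈ -2.867.
|E| > 1: demand is elastic over this range.

-2.867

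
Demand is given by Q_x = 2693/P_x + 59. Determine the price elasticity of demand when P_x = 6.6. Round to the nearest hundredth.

At P_x = 6.6, Q_x = 467.0303.
dQ_x/dP_x = −2693/P_x² = −61.8228.
Point elasticity E = (dQ_x/dP_x)·(P_x/Q_x) = -61.8228 × 6.6/467.0303 ≈ -0.87.
|E| < 1, so demand is inelastic at this price.

-0.87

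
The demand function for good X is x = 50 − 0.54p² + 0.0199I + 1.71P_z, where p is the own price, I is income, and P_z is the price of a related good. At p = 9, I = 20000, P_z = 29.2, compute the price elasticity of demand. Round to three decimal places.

-0.193

Evaluating quantity at (p, I, P_z) gives x = 50 − 0.54(9)² + 0.0199(20000) + 1.71(29.2) = 50 − 43.74 + 398 + 49.932 = 454.192.
∂x/∂p = −2·0.54·p = -9.72, so E_p = -9.72·(9/454.192) ≈ -0.193.
|E_p| < 1: demand is inelastic.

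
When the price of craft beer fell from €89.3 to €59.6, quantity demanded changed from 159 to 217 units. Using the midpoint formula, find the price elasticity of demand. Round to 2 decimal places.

%ΔQ = (217 − 159)/[(159 + 217)/2] = 58/188 ≈ 0.3085.
%Δp = (59.6 − 89.3)/[(89.3 + 59.6)/2] = -29.7/74.45 ≈ -0.3989.
Arc elasticity E = %ΔQ/%Δp ≈ 0.3085/-0.3989 ≈ -0.77.
|E| < 1: demand is inelastic over this range.

-0.77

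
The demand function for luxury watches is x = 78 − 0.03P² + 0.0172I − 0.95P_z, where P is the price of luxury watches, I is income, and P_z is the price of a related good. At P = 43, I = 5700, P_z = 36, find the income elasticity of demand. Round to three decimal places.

Substituting, x = 78 − 0.03(43)² + 0.0172(5700) − 0.95(36) = 78 − 55.47 + 98.04 − 34.2 = 86.37.
∂x/∂I = +0.0172, so E_I = 0.0172·(5700/86.37) ≈ 1.135.
E_I > 1: normal good (luxury).

1.135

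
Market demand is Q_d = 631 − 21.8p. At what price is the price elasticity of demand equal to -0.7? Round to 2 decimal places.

11.92

Set −bp/(a − bp) = −0.7 ⇒ bp = 0.7(a − bp) ⇒ bp(1+0.7) = 0.7·a.
p = 0.7·631/(21.8·1.7) ≈ 11.92.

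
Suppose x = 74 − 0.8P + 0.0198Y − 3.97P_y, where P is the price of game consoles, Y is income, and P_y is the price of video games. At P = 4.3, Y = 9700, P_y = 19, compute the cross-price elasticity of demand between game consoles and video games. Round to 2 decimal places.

-0.40

At the given point, x = 74 − 0.8(4.3) + 0.0198(9700) − 3.97(19) = 74 − 3.44 + 192.06 − 75.43 = 187.19.
∂x/∂P_y = −3.97, so E_xy = -3.97·(19/187.19) ≈ -0.40.
E_xy < 0: the goods are complements.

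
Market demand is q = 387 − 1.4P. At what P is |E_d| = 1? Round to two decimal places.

138.21

For linear demand q = a − bP, E = −bP/(a − bP). |E| = 1 ⇒ bP = a − bP ⇒ P = a/(2b).
P = 387/(2·1.4) ≈ 138.21.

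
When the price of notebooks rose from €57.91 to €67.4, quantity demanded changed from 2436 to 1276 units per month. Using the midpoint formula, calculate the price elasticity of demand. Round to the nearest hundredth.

%ΔQ = (1276 − 2436)/[(2436 + 1276)/2] = -1160/1856 ≈ -0.6250.
%Δp = (67.4 − 57.91)/[(57.91 + 67.4)/2] = 9.49/62.655 ≈ 0.1515.
Arc elasticity E = %ΔQ/%Δp ≈ -0.6250/0.1515 ≈ -4.13.
|E| > 1: demand is elastic over this range.

-4.13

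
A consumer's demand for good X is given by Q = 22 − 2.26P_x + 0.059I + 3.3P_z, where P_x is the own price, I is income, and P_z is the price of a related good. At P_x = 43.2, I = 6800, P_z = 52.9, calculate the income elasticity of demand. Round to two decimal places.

0.80

Evaluating quantity at (P_x, I, P_z) gives Q = 22 − 2.26(43.2) + 0.059(6800) + 3.3(52.9) = 22 − 97.632 + 401.2 + 174.57 = 500.138.
∂Q/∂I = +0.059, so E_I = 0.059·(6800/500.138) ≈ 0.80.
E_I ∈ (0,1): normal good (necessity).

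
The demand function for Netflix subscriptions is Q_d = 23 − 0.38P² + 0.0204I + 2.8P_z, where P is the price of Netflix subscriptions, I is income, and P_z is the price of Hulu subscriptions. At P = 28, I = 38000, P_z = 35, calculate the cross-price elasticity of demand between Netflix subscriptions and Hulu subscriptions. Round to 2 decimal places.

First evaluate Q_d: 23 − 0.38(28)² + 0.0204(38000) + 2.8(35) = 23 − 297.92 + 775.2 + 98 = 598.28.
∂Q_d/∂P_z = +2.8, so E_xy = 2.8·(35/598.28) ≈ 0.16.
E_xy > 0: the goods are substitutes.

0.16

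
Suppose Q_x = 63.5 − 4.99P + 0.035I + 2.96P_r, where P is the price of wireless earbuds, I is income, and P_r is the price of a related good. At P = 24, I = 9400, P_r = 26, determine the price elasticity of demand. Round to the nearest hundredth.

-0.34

At the given point, Q_x = 63.5 − 4.99(24) + 0.035(9400) + 2.96(26) = 63.5 − 119.76 + 329 + 76.96 = 349.7.
∂Q_x/∂P = −4.99, so E_p = (−4.99)·(24/349.7) ≈ -0.34.
|E_p| < 1: demand is inelastic.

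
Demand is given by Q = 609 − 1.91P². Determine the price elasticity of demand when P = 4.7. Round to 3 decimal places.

At P = 4.7, Q = 566.8081.
dQ/dP = −2·1.91·P = −17.954.
Point elasticity E = (dQ/dP)·(P/Q) = -17.954 × 4.7/566.8081 ≈ -0.149.
|E| < 1, so demand is inelastic at this price.

-0.149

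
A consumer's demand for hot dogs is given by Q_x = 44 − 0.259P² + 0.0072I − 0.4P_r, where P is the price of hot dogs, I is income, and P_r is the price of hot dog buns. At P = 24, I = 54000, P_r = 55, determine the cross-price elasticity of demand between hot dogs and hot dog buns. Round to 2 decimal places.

-0.08

Q_x = 44 − 0.259(24)² + 0.0072(54000) − 0.4(55) = 44 − 149.184 + 388.8 − 22 = 261.616.
∂Q_x/∂P_r = −0.4, so E_xy = -0.4·(55/261.616) ≈ -0.08.
E_xy < 0: the goods are complements.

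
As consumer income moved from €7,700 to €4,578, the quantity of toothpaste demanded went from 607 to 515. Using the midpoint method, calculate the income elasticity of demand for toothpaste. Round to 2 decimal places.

0.32

%ΔQ = (515 − 607)/[(607+515)/2] = -92/561 ≈ -0.1640.
%ΔI = (4,578 − 7,700)/[(7,700+4,578)/2] = -3122/6139 ≈ -0.5086.
E_I = %ΔQ/%ΔI ≈ 0.32.
E_I ∈ (0,1): normal good (necessity).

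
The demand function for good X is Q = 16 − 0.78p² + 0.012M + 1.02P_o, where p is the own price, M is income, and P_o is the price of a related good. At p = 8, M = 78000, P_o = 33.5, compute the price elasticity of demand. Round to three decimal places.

-0.107

First evaluate Q: 16 − 0.78(8)² + 0.012(78000) + 1.02(33.5) = 16 − 49.92 + 936 + 34.17 = 936.25.
∂Q/∂p = −2·0.78·p = -12.48, so E_p = -12.48·(8/936.25) ≈ -0.107.
|E_p| < 1: demand is inelastic.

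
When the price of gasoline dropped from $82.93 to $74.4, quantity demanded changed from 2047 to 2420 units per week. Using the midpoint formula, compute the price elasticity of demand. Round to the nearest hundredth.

%ΔQ = (2420 − 2047)/[(2047 + 2420)/2] = 373/2233.5 ≈ 0.1670.
%ΔP = (74.4 − 82.93)/[(82.93 + 74.4)/2] = -8.53/78.665 ≈ -0.1084.
Arc elasticity E = %ΔQ/%ΔP ≈ 0.1670/-0.1084 ≈ -1.54.
|E| > 1: demand is elastic over this range.

-1.54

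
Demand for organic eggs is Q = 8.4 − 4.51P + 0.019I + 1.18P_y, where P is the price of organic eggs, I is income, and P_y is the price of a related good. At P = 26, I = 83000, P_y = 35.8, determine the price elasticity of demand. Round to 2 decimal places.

-0.08

First evaluate Q: 8.4 − 4.51(26) + 0.019(83000) + 1.18(35.8) = 8.4 − 117.26 + 1577 + 42.244 = 1510.384.
∂Q/∂P = −4.51, so E_p = (−4.51)·(26/1510.384) ≈ -0.08.
|E_p| < 1: demand is inelastic.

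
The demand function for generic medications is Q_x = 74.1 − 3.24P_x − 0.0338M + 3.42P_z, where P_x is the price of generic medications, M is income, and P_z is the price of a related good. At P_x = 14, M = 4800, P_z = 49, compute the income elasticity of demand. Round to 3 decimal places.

At the given point, Q_x = 74.1 − 3.24(14) − 0.0338(4800) + 3.42(49) = 74.1 − 45.36 − 162.24 + 167.58 = 34.08.
∂Q_x/∂M = −0.0338, so E_I = -0.0338·(4800/34.08) ≈ -4.761.
E_I < 0: inferior good.

-4.761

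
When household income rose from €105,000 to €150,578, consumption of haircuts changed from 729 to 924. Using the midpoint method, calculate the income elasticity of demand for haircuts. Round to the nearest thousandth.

0.662

%ΔQ = (924 − 729)/[(729+924)/2] = 195/826.5 ≈ 0.2359.
%ΔI = (150,578 − 105,000)/[(105,000+150,578)/2] = 45578/127789 ≈ 0.3567.
E_I = %ΔQ/%ΔI ≈ 0.662.
E_I ∈ (0,1): normal good (necessity).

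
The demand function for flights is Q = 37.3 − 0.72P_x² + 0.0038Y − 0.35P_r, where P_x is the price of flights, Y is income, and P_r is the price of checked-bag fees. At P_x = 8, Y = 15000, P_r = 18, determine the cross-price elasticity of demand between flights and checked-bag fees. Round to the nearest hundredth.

-0.15

At the given point, Q = 37.3 − 0.72(8)² + 0.0038(15000) − 0.35(18) = 37.3 − 46.08 + 57 − 6.3 = 41.92.
∂Q/∂P_r = −0.35, so E_xy = -0.35·(18/41.92) ≈ -0.15.
E_xy < 0: the goods are complements.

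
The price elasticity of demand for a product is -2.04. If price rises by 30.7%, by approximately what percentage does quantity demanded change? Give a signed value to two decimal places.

%ΔQ ≈ E × %ΔP = (-2.04) × (30.7%) ≈ -62.63%.

-62.63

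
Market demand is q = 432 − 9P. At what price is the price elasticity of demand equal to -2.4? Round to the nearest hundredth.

Set −bP/(a − bP) = −2.4 ⇒ bP = 2.4(a − bP) ⇒ bP(1+2.4) = 2.4·a.
P = 2.4·432/(9·3.4) ≈ 33.88.

33.88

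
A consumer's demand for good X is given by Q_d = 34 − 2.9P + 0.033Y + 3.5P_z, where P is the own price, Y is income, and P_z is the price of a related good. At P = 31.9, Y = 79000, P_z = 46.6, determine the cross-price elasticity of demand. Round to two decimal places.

0.06

Evaluating quantity at (P, Y, P_z) gives Q_d = 34 − 2.9(31.9) + 0.033(79000) + 3.5(46.6) = 34 − 92.51 + 2607 + 163.1 = 2711.59.
∂Q_d/∂P_z = +3.5, so E_xy = 3.5·(46.6/2711.59) ≈ 0.06.
E_xy > 0: the goods are substitutes.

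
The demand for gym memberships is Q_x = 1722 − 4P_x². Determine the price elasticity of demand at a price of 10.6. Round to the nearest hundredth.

-0.71

At P_x = 10.6, Q_x = 1272.56.
dQ_x/dP_x = −2·4·P_x = −84.8.
Point elasticity E = (dQ_x/dP_x)·(P_x/Q_x) = -84.8 × 10.6/1272.56 ≈ -0.71.
|E| < 1, so demand is inelastic at this price.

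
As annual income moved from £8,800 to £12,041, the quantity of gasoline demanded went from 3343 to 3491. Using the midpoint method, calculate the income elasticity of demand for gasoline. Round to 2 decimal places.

%ΔQ = (3491 − 3343)/[(3343+3491)/2] = 148/3417 ≈ 0.0433.
%ΔI = (12,041 − 8,800)/[(8,800+12,041)/2] = 3241/10420.5 ≈ 0.3110.
E_I = %ΔQ/%ΔI ≈ 0.14.
E_I ∈ (0,1): normal good (necessity).

0.14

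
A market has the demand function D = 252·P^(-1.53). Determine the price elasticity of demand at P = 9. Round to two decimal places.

-1.53

For a Cobb–Douglas (constant-elasticity) form D = A·P^α·…, the elasticity with respect to P equals the exponent α at every point.
Here the exponent on P is -1.53, so the price elasticity of demand is -1.53.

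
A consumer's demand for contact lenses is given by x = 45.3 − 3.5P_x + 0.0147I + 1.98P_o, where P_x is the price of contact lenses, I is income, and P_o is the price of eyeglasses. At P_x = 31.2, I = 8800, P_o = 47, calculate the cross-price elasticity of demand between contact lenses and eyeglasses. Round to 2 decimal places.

0.59

Substituting, x = 45.3 − 3.5(31.2) + 0.0147(8800) + 1.98(47) = 45.3 − 109.2 + 129.36 + 93.06 = 158.52.
∂x/∂P_o = +1.98, so E_xy = 1.98·(47/158.52) ≈ 0.59.
E_xy > 0: the goods are substitutes.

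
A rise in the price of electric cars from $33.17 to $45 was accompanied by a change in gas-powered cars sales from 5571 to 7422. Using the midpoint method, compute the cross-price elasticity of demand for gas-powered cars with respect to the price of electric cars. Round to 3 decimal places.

%ΔQ_x = (7422 − 5571)/[(5571+7422)/2] = 1851/6496.5 ≈ 0.2849.
%ΔP_y = (45 − 33.17)/[(33.17+45)/2] ≈ 0.3027.
E_xy = 0.2849/0.3027 ≈ 0.941.
E_xy > 0, so gas-powered cars and electric cars are substitutes.

0.941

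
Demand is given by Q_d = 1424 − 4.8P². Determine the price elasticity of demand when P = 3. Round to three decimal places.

At P = 3, Q_d = 1380.8.
dQ_d/dP = −2·4.8·P = −28.8.
Point elasticity E = (dQ_d/dP)·(P/Q_d) = -28.8 × 3/1380.8 ≈ -0.063.
|E| < 1, so demand is inelastic at this price.

-0.063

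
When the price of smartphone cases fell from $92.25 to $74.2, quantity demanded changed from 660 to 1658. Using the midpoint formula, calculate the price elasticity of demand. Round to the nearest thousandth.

%Δq = (1658 − 660)/[(660 + 1658)/2] = 998/1159 ≈ 0.8611.
%ΔP = (74.2 − 92.25)/[(92.25 + 74.2)/2] = -18.05/83.225 ≈ -0.2169.
Arc elasticity E = %Δq/%ΔP ≈ 0.8611/-0.2169 ≈ -3.970.
|E| > 1: demand is elastic over this range.

-3.970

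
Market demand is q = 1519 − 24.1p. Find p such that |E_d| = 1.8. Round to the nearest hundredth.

Set −bp/(a − bp) = −1.8 ⇒ bp = 1.8(a − bp) ⇒ bp(1+1.8) = 1.8·a.
p = 1.8·1519/(24.1·2.8) ≈ 40.52.

40.52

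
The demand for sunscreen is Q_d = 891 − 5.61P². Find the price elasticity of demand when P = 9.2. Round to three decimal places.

At P = 9.2, Q_d = 416.1696.
dQ_d/dP = −2·5.61·P = −103.224.
Point elasticity E = (dQ_d/dP)·(P/Q_d) = -103.224 × 9.2/416.1696 ≈ -2.282.
|E| > 1, so demand is elastic at this price.

-2.282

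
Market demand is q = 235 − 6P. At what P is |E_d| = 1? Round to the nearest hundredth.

For linear demand q = a − bP, E = −bP/(a − bP). |E| = 1 ⇒ bP = a − bP ⇒ P = a/(2b).
P = 235/(2·6) ≈ 19.58.

19.58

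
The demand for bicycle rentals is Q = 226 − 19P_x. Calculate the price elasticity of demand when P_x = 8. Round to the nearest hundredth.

At P_x = 8, Q = 74.
dQ/dP_x = −19.
Point elasticity E = (dQ/dP_x)·(P_x/Q) = -19 × 8/74 ≈ -2.05.
|E| > 1, so demand is elastic at this price.

-2.05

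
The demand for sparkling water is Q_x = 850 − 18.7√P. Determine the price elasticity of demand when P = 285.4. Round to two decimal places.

At P = 285.4, Q_x = 534.0862.
dQ_x/dP = −18.7/(2√P) = −18.7/(2·16.8938).
Point elasticity E = (dQ_x/dP)·(P/Q_x) = -0.5535 × 285.4/534.0862 ≈ -0.30.
|E| < 1, so demand is inelastic at this price.

-0.30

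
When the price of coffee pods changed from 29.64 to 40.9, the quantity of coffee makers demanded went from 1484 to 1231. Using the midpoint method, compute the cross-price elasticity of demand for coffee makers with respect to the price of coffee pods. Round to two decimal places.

-0.58

%ΔQ_x = (1231 − 1484)/[(1484+1231)/2] = -253/1357.5 ≈ -0.1864.
%ΔP_y = (40.9 − 29.64)/[(29.64+40.9)/2] ≈ 0.3193.
E_xy = -0.1864/0.3193 ≈ -0.58.
E_xy < 0, so coffee makers and coffee pods are complements.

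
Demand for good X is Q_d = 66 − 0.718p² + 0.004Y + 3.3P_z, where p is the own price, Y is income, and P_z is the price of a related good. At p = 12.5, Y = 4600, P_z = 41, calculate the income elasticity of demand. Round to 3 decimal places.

At the given point, Q_d = 66 − 0.718(12.5)² + 0.004(4600) + 3.3(41) = 66 − 112.1875 + 18.4 + 135.3 = 107.5125.
∂Q_d/∂Y = +0.004, so E_I = 0.004·(4600/107.5125) ≈ 0.171.
E_I ∈ (0,1): normal good (necessity).

0.171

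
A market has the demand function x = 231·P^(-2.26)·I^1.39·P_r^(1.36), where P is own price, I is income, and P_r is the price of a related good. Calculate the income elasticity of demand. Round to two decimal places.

1.39

For a Cobb–Douglas (constant-elasticity) form x = A·I^α·…, the elasticity with respect to I equals the exponent α at every point.
Here the exponent on I is 1.39, so the income elasticity of demand is 1.39.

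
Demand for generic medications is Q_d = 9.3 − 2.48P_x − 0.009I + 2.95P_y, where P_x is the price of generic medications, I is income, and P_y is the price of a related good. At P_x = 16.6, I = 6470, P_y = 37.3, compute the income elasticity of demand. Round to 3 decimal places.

At the given point, Q_d = 9.3 − 2.48(16.6) − 0.009(6470) + 2.95(37.3) = 9.3 − 41.168 − 58.23 + 110.035 = 19.937.
∂Q_d/∂I = −0.009, so E_I = -0.009·(6470/19.937) ≈ -2.921.
E_I < 0: inferior good.

-2.921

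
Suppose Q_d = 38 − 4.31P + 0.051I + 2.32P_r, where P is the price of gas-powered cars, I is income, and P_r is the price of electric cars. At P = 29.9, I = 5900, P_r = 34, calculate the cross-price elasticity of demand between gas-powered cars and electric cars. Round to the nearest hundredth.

0.27

Q_d = 38 − 4.31(29.9) + 0.051(5900) + 2.32(34) = 38 − 128.869 + 300.9 + 78.88 = 288.911.
∂Q_d/∂P_r = +2.32, so E_xy = 2.32·(34/288.911) ≈ 0.27.
E_xy > 0: the goods are substitutes.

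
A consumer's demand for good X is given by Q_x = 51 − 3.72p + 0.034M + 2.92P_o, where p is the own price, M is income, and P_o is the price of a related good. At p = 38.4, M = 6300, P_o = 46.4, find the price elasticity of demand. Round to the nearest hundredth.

-0.55

At the given point, Q_x = 51 − 3.72(38.4) + 0.034(6300) + 2.92(46.4) = 51 − 142.848 + 214.2 + 135.488 = 257.84.
∂Q_x/∂p = −3.72, so E_p = (−3.72)·(38.4/257.84) ≈ -0.55.
|E_p| < 1: demand is inelastic.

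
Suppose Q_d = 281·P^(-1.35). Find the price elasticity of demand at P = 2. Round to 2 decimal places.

For a Cobb–Douglas (constant-elasticity) form Q_d = A·P^α·…, the elasticity with respect to P equals the exponent α at every point.
Here the exponent on P is -1.35, so the price elasticity of demand is -1.35.

-1.35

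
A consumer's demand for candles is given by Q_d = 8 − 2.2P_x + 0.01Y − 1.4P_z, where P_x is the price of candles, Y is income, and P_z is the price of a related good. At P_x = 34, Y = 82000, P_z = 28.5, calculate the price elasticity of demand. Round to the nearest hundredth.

Q_d = 8 − 2.2(34) + 0.01(82000) − 1.4(28.5) = 8 − 74.8 + 820 − 39.9 = 713.3.
∂Q_d/∂P_x = −2.2, so E_p = (−2.2)·(34/713.3) ≈ -0.10.
|E_p| < 1: demand is inelastic.

-0.10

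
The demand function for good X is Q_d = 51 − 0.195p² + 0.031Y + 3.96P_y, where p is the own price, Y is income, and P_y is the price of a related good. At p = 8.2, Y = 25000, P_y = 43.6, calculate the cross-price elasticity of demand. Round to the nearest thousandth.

0.175

Evaluating quantity at (p, Y, P_y) gives Q_d = 51 − 0.195(8.2)² + 0.031(25000) + 3.96(43.6) = 51 − 13.1118 + 775 + 172.656 = 985.5442.
∂Q_d/∂P_y = +3.96, so E_xy = 3.96·(43.6/985.5442) ≈ 0.175.
E_xy > 0: the goods are substitutes.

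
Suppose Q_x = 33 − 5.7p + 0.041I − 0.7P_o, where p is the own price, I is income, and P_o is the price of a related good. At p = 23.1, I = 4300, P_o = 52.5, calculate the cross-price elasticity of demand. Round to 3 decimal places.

-0.899

At the given point, Q_x = 33 − 5.7(23.1) + 0.041(4300) − 0.7(52.5) = 33 − 131.67 + 176.3 − 36.75 = 40.88.
∂Q_x/∂P_o = −0.7, so E_xy = -0.7·(52.5/40.88) ≈ -0.899.
E_xy < 0: the goods are complements.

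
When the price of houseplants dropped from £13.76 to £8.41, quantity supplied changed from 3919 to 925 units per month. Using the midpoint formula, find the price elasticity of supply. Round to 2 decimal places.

%ΔQ = (925 − 3919)/[(3919 + 925)/2] = -2994/2422 ≈ -1.2362.
%Δp = (8.41 − 13.76)/[(13.76 + 8.41)/2] = -5.35/11.085 ≈ -0.4826.
Arc elasticity E = %ΔQ/%Δp ≈ -1.2362/-0.4826 ≈ 2.56.
|E| > 1: supply is elastic over this range.

2.56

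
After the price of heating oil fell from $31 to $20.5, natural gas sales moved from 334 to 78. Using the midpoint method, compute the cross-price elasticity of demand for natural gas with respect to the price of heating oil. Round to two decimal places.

3.05

%ΔQ_x = (78 − 334)/[(334+78)/2] = -256/206 ≈ -1.2427.
%ΔP_y = (20.5 − 31)/[(31+20.5)/2] ≈ -0.4078.
E_xy = -1.2427/-0.4078 ≈ 3.05.
E_xy > 0, so natural gas and heating oil are substitutes.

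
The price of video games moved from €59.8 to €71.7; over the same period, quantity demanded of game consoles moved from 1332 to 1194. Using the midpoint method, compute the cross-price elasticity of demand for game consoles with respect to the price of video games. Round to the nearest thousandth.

%ΔQ_x = (1194 − 1332)/[(1332+1194)/2] = -138/1263 ≈ -0.1093.
%ΔP_y = (71.7 − 59.8)/[(59.8+71.7)/2] ≈ 0.1810.
E_xy = -0.1093/0.1810 ≈ -0.604.
E_xy < 0, so game consoles and video games are complements.

-0.604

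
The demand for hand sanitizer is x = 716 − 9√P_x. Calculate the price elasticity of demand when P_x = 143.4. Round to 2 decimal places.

At P_x = 143.4, x = 608.2252.
dx/dP_x = −9/(2√P_x) = −9/(2·11.975).
Point elasticity E = (dx/dP_x)·(P_x/x) = -0.3758 × 143.4/608.2252 ≈ -0.09.
|E| < 1, so demand is inelastic at this price.

-0.09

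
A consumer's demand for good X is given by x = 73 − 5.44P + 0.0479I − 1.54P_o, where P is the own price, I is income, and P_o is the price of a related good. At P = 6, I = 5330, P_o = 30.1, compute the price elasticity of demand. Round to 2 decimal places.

-0.13

Substituting, x = 73 − 5.44(6) + 0.0479(5330) − 1.54(30.1) = 73 − 32.64 + 255.307 − 46.354 = 249.313.
∂x/∂P = −5.44, so E_p = (−5.44)·(6/249.313) ≈ -0.13.
|E_p| < 1: demand is inelastic.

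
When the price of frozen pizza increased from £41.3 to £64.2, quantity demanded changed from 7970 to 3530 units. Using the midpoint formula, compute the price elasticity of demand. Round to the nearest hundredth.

%Δq = (3530 − 7970)/[(7970 + 3530)/2] = -4440/5750 ≈ -0.7722.
%Δp = (64.2 − 41.3)/[(41.3 + 64.2)/2] = 22.9/52.75 ≈ 0.4341.
Arc elasticity E = %Δq/%Δp ≈ -0.7722/0.4341 ≈ -1.78.
|E| > 1: demand is elastic over this range.

-1.78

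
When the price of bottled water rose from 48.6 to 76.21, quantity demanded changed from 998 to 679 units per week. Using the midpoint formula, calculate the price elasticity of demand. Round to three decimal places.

%Δq = (679 − 998)/[(998 + 679)/2] = -319/838.5 ≈ -0.3804.
%ΔP = (76.21 − 48.6)/[(48.6 + 76.21)/2] = 27.61/62.405 ≈ 0.4424.
Arc elasticity E = %Δq/%ΔP ≈ -0.3804/0.4424 ≈ -0.860.
|E| < 1: demand is inelastic over this range.

-0.860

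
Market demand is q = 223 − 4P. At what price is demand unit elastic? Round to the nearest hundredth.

27.88

For linear demand q = a − bP, E = −bP/(a − bP). |E| = 1 ⇒ bP = a − bP ⇒ P = a/(2b).
P = 223/(2·4) ≈ 27.88.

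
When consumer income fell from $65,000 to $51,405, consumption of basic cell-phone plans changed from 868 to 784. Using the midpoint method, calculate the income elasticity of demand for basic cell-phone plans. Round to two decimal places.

%ΔQ = (784 − 868)/[(868+784)/2] = -84/826 ≈ -0.1017.
%ΔI = (51,405 − 65,000)/[(65,000+51,405)/2] = -13595/58202.5 ≈ -0.2336.
E_I = %ΔQ/%ΔI ≈ 0.44.
E_I ∈ (0,1): normal good (necessity).

0.44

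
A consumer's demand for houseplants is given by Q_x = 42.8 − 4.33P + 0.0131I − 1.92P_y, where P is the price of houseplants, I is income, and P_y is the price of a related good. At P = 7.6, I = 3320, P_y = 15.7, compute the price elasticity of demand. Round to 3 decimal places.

-1.416

First evaluate Q_x: 42.8 − 4.33(7.6) + 0.0131(3320) − 1.92(15.7) = 42.8 − 32.908 + 43.492 − 30.144 = 23.24.
∂Q_x/∂P = −4.33, so E_p = (−4.33)·(7.6/23.24) ≈ -1.416.
|E_p| > 1: demand is elastic.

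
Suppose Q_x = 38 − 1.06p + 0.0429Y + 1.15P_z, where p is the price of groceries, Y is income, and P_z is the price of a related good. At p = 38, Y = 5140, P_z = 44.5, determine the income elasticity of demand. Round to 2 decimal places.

0.82

Q_x = 38 − 1.06(38) + 0.0429(5140) + 1.15(44.5) = 38 − 40.28 + 220.506 + 51.175 = 269.401.
∂Q_x/∂Y = +0.0429, so E_I = 0.0429·(5140/269.401) ≈ 0.82.
E_I ∈ (0,1): normal good (necessity).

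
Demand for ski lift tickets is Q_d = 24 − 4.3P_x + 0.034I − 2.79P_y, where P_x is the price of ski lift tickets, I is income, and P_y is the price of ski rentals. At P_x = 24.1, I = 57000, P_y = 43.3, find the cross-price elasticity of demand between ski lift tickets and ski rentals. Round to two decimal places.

-0.07

First evaluate Q_d: 24 − 4.3(24.1) + 0.034(57000) − 2.79(43.3) = 24 − 103.63 + 1938 − 120.807 = 1737.563.
∂Q_d/∂P_y = −2.79, so E_xy = -2.79·(43.3/1737.563) ≈ -0.07.
E_xy < 0: the goods are complements.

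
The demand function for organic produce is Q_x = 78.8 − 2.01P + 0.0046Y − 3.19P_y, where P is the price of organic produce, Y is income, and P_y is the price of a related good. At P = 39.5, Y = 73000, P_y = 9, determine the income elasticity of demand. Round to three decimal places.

At the given point, Q_x = 78.8 − 2.01(39.5) + 0.0046(73000) − 3.19(9) = 78.8 − 79.395 + 335.8 − 28.71 = 306.495.
∂Q_x/∂Y = +0.0046, so E_I = 0.0046·(73000/306.495) ≈ 1.096.
E_I > 1: normal good (luxury).

1.096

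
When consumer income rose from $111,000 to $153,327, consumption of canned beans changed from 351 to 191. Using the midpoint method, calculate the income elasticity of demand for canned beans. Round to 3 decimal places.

%ΔQ = (191 − 351)/[(351+191)/2] = -160/271 ≈ -0.5904.
%ΔI = (153,327 − 111,000)/[(111,000+153,327)/2] = 42327/132163.5 ≈ 0.3203.
E_I = %ΔQ/%ΔI ≈ -1.844.
E_I < 0: inferior good.

-1.844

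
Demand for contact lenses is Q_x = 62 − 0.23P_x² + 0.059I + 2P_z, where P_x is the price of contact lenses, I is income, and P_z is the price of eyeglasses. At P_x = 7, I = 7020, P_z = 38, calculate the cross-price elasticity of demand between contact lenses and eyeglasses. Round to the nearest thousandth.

Evaluating quantity at (P_x, I, P_z) gives Q_x = 62 − 0.23(7)² + 0.059(7020) + 2(38) = 62 − 11.27 + 414.18 + 76 = 540.91.
∂Q_x/∂P_z = +2, so E_xy = 2·(38/540.91) ≈ 0.141.
E_xy > 0: the goods are substitutes.

0.141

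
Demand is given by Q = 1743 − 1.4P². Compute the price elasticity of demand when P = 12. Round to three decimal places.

At P = 12, Q = 1541.4.
dQ/dP = −2·1.4·P = −33.6.
Point elasticity E = (dQ/dP)·(P/Q) = -33.6 × 12/1541.4 ≈ -0.262.
|E| < 1, so demand is inelastic at this price.

-0.262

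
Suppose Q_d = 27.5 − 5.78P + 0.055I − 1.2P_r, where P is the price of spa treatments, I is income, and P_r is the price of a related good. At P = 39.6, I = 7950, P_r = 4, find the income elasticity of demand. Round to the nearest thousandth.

1.892

Q_d = 27.5 − 5.78(39.6) + 0.055(7950) − 1.2(4) = 27.5 − 228.888 + 437.25 − 4.8 = 231.062.
∂Q_d/∂I = +0.055, so E_I = 0.055·(7950/231.062) ≈ 1.892.
E_I > 1: normal good (luxury).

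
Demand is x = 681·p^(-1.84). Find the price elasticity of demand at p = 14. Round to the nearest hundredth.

-1.84

For a Cobb–Douglas (constant-elasticity) form x = A·p^α·…, the elasticity with respect to p equals the exponent α at every point.
Here the exponent on p is -1.84, so the price elasticity of demand is -1.84.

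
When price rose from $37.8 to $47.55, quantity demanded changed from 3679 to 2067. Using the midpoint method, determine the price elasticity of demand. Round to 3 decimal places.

-2.456

%Δq = (2067 − 3679)/[(3679 + 2067)/2] = -1612/2873 ≈ -0.5611.
%Δp = (47.55 − 37.8)/[(37.8 + 47.55)/2] = 9.75/42.675 ≈ 0.2285.
Arc elasticity E = %Δq/%Δp ≈ -0.5611/0.2285 ≈ -2.456.
|E| > 1: demand is elastic over this range.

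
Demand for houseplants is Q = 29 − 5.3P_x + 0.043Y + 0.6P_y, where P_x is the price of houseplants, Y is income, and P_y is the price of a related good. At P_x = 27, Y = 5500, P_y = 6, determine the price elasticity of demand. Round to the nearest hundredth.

First evaluate Q: 29 − 5.3(27) + 0.043(5500) + 0.6(6) = 29 − 143.1 + 236.5 + 3.6 = 126.
∂Q/∂P_x = −5.3, so E_p = (−5.3)·(27/126) ≈ -1.14.
|E_p| > 1: demand is elastic.

-1.14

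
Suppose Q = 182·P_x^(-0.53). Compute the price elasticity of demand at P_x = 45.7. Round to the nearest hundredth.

-0.53

For a Cobb–Douglas (constant-elasticity) form Q = A·P_x^α·…, the elasticity with respect to P_x equals the exponent α at every point.
Here the exponent on P_x is -0.53, so the price elasticity of demand is -0.53.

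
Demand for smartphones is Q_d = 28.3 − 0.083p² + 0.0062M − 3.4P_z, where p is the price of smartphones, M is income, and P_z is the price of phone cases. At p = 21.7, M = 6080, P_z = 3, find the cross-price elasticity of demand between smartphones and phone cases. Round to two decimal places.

First evaluate Q_d: 28.3 − 0.083(21.7)² + 0.0062(6080) − 3.4(3) = 28.3 − 39.0839 + 37.696 − 10.2 = 16.7121.
∂Q_d/∂P_z = −3.4, so E_xy = -3.4·(3/16.7121) ≈ -0.61.
E_xy < 0: the goods are complements.

-0.61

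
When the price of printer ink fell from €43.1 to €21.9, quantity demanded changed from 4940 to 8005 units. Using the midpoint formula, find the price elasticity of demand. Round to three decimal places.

-0.726

%Δq = (8005 − 4940)/[(4940 + 8005)/2] = 3065/6472.5 ≈ 0.4735.
%Δp = (21.9 − 43.1)/[(43.1 + 21.9)/2] = -21.2/32.5 ≈ -0.6523.
Arc elasticity E = %Δq/%Δp ≈ 0.4735/-0.6523 ≈ -0.726.
|E| < 1: demand is inelastic over this range.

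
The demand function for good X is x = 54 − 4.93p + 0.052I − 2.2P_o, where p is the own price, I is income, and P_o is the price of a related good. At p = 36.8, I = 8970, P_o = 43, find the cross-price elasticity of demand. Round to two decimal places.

-0.39

x = 54 − 4.93(36.8) + 0.052(8970) − 2.2(43) = 54 − 181.424 + 466.44 − 94.6 = 244.416.
∂x/∂P_o = −2.2, so E_xy = -2.2·(43/244.416) ≈ -0.39.
E_xy < 0: the goods are complements.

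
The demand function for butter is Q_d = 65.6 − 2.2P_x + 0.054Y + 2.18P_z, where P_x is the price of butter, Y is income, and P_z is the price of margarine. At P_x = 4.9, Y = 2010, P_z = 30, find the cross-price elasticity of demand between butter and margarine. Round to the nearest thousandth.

At the given point, Q_d = 65.6 − 2.2(4.9) + 0.054(2010) + 2.18(30) = 65.6 − 10.78 + 108.54 + 65.4 = 228.76.
∂Q_d/∂P_z = +2.18, so E_xy = 2.18·(30/228.76) ≈ 0.286.
E_xy > 0: the goods are substitutes.

0.286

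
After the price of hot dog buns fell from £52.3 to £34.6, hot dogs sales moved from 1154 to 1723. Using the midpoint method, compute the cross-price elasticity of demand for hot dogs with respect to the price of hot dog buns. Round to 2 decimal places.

%ΔQ_x = (1723 − 1154)/[(1154+1723)/2] = 569/1438.5 ≈ 0.3956.
%ΔP_y = (34.6 − 52.3)/[(52.3+34.6)/2] ≈ -0.4074.
E_xy = 0.3956/-0.4074 ≈ -0.97.
E_xy < 0, so hot dogs and hot dog buns are complements.

-0.97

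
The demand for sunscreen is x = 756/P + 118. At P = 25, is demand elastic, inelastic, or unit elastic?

At P = 25, x = 148.24.
dx/dP = −756/P² = −1.2096.
Point elasticity E = (dx/dP)·(P/x) = -1.2096 × 25/148.24 ≈ -0.204.
|E| ≈ 0.204 < 1, so demand is inelastic.

inelastic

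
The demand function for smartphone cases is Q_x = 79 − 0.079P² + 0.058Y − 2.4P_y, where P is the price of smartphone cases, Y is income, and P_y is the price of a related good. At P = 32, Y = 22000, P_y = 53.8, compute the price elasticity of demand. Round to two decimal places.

Substituting, Q_x = 79 − 0.079(32)² + 0.058(22000) − 2.4(53.8) = 79 − 80.896 + 1276 − 129.12 = 1144.984.
∂Q_x/∂P = −2·0.079·P = -5.056, so E_p = -5.056·(32/1144.984) ≈ -0.14.
|E_p| < 1: demand is inelastic.

-0.14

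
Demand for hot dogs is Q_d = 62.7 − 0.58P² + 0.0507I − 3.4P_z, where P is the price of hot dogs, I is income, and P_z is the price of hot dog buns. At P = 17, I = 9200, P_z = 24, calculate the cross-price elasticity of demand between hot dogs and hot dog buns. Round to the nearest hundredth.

Evaluating quantity at (P, I, P_z) gives Q_d = 62.7 − 0.58(17)² + 0.0507(9200) − 3.4(24) = 62.7 − 167.62 + 466.44 − 81.6 = 279.92.
∂Q_d/∂P_z = −3.4, so E_xy = -3.4·(24/279.92) ≈ -0.29.
E_xy < 0: the goods are complements.

-0.29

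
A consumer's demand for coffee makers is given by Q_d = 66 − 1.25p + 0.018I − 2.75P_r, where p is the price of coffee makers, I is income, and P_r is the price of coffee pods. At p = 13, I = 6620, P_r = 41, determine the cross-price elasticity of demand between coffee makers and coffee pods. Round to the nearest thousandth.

First evaluate Q_d: 66 − 1.25(13) + 0.018(6620) − 2.75(41) = 66 − 16.25 + 119.16 − 112.75 = 56.16.
∂Q_d/∂P_r = −2.75, so E_xy = -2.75·(41/56.16) ≈ -2.008.
E_xy < 0: the goods are complements.

-2.008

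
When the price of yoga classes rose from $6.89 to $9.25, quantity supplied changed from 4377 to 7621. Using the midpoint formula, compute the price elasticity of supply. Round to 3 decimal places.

%ΔQ = (7621 − 4377)/[(4377 + 7621)/2] = 3244/5999 ≈ 0.5408.
%ΔP = (9.25 − 6.89)/[(6.89 + 9.25)/2] = 2.36/8.07 ≈ 0.2924.
Arc elasticity E = %ΔQ/%ΔP ≈ 0.5408/0.2924 ≈ 1.849.
|E| > 1: supply is elastic over this range.

1.849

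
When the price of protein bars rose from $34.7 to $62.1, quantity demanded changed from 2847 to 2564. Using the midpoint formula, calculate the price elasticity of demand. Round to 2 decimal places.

%ΔQ = (2564 − 2847)/[(2847 + 2564)/2] = -283/2705.5 ≈ -0.1046.
%ΔP = (62.1 − 34.7)/[(34.7 + 62.1)/2] = 27.4/48.4 ≈ 0.5661.
Arc elasticity E = %ΔQ/%ΔP ≈ -0.1046/0.5661 ≈ -0.18.
|E| < 1: demand is inelastic over this range.

-0.18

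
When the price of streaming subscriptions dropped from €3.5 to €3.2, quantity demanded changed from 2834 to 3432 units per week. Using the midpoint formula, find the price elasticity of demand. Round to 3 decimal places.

-2.131

%ΔQ = (3432 − 2834)/[(2834 + 3432)/2] = 598/3133 ≈ 0.1909.
%Δp = (3.2 − 3.5)/[(3.5 + 3.2)/2] = -0.3/3.35 ≈ -0.0896.
Arc elasticity E = %ΔQ/%Δp ≈ 0.1909/-0.0896 ≈ -2.131.
|E| > 1: demand is elastic over this range.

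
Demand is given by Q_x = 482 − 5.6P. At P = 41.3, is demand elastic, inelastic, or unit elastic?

At P = 41.3, Q_x = 250.72.
dQ_x/dP = −5.6.
Point elasticity E = (dQ_x/dP)·(P/Q_x) = -5.6 × 41.3/250.72 ≈ -0.922.
|E| ≈ 0.922 < 1, so demand is inelastic.

inelastic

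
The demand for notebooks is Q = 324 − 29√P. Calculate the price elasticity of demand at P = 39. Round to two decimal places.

-0.63

At P = 39, Q = 142.8951.
dQ/dP = −29/(2√P) = −29/(2·6.245).
Point elasticity E = (dQ/dP)·(P/Q) = -2.3219 × 39/142.8951 ≈ -0.63.
|E| < 1, so demand is inelastic at this price.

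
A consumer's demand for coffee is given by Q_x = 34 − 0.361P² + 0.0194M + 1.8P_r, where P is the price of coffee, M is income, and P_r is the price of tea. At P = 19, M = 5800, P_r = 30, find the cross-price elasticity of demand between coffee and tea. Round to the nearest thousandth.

At the given point, Q_x = 34 − 0.361(19)² + 0.0194(5800) + 1.8(30) = 34 − 130.321 + 112.52 + 54 = 70.199.
∂Q_x/∂P_r = +1.8, so E_xy = 1.8·(30/70.199) ≈ 0.769.
E_xy > 0: the goods are substitutes.

0.769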